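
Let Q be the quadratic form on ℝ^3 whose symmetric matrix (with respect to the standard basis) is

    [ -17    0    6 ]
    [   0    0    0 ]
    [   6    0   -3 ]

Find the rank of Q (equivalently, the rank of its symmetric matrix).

2

Row-reducing A symmetrically gives the diagonal entries -17, 0, -15/17.
So there are 2 negative, 1 zero pivots.
The rank is the number of nonzero pivots: 2.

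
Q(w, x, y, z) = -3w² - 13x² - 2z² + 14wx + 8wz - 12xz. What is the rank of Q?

Write A = [[-3, 7, 0, 4], [7, -13, 0, -6], [0, 0, 0, 0], [4, -6, 0, -2]].
Applying the same elementary operations to the rows and columns of A produces a congruent diagonal matrix with entries -3, 10/3, 0, 0.
Counting signs: 1 positive, 1 negative, 2 zero.
The rank is the number of nonzero pivots: 2.

2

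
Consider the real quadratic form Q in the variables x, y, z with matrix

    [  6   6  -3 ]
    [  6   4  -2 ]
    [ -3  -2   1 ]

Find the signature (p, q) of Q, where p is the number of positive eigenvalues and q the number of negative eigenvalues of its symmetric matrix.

Applying the same elementary operations to the rows and columns of A produces a congruent diagonal matrix with entries 6, -2, 0.
Counting signs: 1 positive, 1 negative, 1 zero.

(1, 1)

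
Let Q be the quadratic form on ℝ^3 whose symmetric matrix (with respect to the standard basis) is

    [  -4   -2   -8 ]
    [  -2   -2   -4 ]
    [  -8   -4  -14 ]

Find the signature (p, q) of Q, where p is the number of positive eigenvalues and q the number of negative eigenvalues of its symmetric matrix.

Symmetric row and column elimination reduces A to a congruent diagonal form with pivots -4, -1, 2.
So there are 1 positive, 2 negative pivots.

(1, 2)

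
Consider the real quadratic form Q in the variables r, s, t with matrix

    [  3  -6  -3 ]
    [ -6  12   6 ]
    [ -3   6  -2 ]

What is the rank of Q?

2

Row-reducing A symmetrically gives the diagonal entries 3, 0, -5.
Counting signs: 1 positive, 1 negative, 1 zero.
The rank is the number of nonzero pivots: 2.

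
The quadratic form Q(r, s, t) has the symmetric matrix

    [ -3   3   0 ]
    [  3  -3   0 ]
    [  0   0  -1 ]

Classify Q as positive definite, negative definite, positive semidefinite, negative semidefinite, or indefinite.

negative semidefinite

Applying the same elementary operations to the rows and columns of A produces a congruent diagonal matrix with entries -3, 0, -1.
That gives 2 negative, 1 zero pivots.
Hence Q is negative semidefinite.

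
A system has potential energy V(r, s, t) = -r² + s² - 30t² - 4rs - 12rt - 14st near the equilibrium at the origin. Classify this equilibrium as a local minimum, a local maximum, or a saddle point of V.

saddle point

The Hessian at the origin is H = [[-2, -4, -12], [-4, 2, -14], [-12, -14, -60]].
An LDLᵀ factorisation of H has diagonal entries -2, 10, 2.
Counting signs: 2 positive, 1 negative.
H is indefinite, so the origin is a saddle point.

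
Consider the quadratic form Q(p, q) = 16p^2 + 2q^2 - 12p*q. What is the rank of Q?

2

The associated matrix is A = [[16, -6], [-6, 2]].
Applying the same elementary operations to the rows and columns of A produces a congruent diagonal matrix with entries 16, -1/4.
That gives 1 positive, 1 negative pivots.
The rank is the number of nonzero pivots: 2.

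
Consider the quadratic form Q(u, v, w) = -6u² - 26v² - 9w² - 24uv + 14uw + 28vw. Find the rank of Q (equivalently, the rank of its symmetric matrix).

The associated matrix is A = [[-6, -12, 7], [-12, -26, 14], [7, 14, -9]].
Row-reducing A symmetrically gives the diagonal entries -6, -2, -5/6.
Counting signs: 3 negative.
The rank is the number of nonzero pivots: 3.

3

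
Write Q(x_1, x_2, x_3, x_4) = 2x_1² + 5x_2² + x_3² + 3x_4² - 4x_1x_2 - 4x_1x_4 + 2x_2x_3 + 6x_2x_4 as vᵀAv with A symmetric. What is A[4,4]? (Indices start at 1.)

3

The coefficient of x_4² in Q is 3, and that is exactly A[4,4].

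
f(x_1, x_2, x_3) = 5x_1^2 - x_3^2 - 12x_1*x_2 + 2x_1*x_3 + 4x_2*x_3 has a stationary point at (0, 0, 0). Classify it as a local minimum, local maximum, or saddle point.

The Hessian at the origin is H = [[10, -12, 2], [-12, 0, 4], [2, 4, -2]].
An LDLᵀ factorisation of H has diagonal entries 10, -72/5, 4/9.
That gives 2 positive, 1 negative pivots.
H is indefinite, so the origin is a saddle point.

saddle point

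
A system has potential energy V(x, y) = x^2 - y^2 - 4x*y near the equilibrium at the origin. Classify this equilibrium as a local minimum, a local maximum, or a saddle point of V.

The Hessian at the origin is H = [[2, -4], [-4, -2]].
det H = 2·-2 − (-4)² = -20 < 0, so H is indefinite.
Therefore the origin is a saddle point.

saddle point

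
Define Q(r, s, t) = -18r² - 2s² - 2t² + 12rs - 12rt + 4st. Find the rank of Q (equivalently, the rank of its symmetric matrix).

Write A = [[-18, 6, -6], [6, -2, 2], [-6, 2, -2]].
Row-reducing A symmetrically gives the diagonal entries -18, 0, 0.
That gives 1 negative, 2 zero pivots.
The rank is the number of nonzero pivots: 1.

1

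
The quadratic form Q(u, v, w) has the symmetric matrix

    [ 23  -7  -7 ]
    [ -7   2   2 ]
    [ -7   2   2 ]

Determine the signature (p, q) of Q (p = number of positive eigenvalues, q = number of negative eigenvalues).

Row-reducing A symmetrically gives the diagonal entries 23, -3/23, 0.
So there are 1 positive, 1 negative, 1 zero pivots.

(1, 1)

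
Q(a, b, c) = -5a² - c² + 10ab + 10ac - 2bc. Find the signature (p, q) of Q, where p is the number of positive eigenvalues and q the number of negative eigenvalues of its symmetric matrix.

(2, 1)

The symmetric matrix is A = [[-5, 5, 5], [5, 0, -1], [5, -1, -1]].
Applying the same elementary operations to the rows and columns of A produces a congruent diagonal matrix with entries -5, 5, 4/5.
That gives 2 positive, 1 negative pivots.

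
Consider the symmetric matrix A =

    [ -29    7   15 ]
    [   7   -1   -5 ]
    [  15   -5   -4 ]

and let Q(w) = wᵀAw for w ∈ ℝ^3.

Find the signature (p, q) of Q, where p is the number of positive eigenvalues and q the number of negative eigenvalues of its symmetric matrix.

(2, 1)

Applying the same elementary operations to the rows and columns of A produces a congruent diagonal matrix with entries -29, 20/29, 1.
Counting signs: 2 positive, 1 negative.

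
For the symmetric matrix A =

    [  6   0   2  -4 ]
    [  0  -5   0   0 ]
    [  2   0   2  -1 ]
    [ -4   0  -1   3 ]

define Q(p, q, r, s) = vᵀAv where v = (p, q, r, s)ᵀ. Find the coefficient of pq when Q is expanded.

The coefficient of pq is A[1,2] + A[2,1] = 2·0 = 0.

0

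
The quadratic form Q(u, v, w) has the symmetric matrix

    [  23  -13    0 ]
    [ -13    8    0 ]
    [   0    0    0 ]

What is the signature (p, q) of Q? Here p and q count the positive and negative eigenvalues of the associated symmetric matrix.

(2, 0)

Congruent diagonalization of A (simultaneous row and column reduction) yields pivots 23, 15/23, 0.
Counting signs: 2 positive, 1 zero.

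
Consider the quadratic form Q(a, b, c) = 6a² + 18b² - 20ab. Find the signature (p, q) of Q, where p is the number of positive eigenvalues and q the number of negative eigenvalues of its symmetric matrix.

The associated matrix is A = [[6, -10, 0], [-10, 18, 0], [0, 0, 0]].
Congruent diagonalization of A (simultaneous row and column reduction) yields pivots 6, 4/3, 0.
So there are 2 positive, 1 zero pivots.

(2, 0)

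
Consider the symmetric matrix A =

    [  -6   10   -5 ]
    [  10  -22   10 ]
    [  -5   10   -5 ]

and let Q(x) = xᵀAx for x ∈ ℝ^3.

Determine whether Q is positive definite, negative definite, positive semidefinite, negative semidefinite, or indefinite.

Applying the same elementary operations to the rows and columns of A produces a congruent diagonal matrix with entries -6, -16/3, -5/16.
Counting signs: 3 negative.
Hence Q is negative definite.

negative definite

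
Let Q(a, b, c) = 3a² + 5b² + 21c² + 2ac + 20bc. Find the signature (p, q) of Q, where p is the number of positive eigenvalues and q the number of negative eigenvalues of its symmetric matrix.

The symmetric matrix is A = [[3, 0, 1], [0, 5, 10], [1, 10, 21]].
Applying the same elementary operations to the rows and columns of A produces a congruent diagonal matrix with entries 3, 5, 2/3.
Counting signs: 3 positive.

(3, 0)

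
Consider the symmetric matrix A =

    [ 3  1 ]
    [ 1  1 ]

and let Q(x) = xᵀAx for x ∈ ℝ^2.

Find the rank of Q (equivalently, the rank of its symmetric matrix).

Applying the same elementary operations to the rows and columns of A produces a congruent diagonal matrix with entries 3, 2/3.
That gives 2 positive pivots.
The rank is the number of nonzero pivots: 2.

2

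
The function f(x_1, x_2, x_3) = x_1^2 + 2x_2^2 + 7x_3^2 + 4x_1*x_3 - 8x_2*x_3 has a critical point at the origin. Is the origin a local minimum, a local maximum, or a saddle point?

The Hessian at the origin is H = [[2, 0, 4], [0, 4, -8], [4, -8, 14]].
An LDLᵀ factorisation of H has diagonal entries 2, 4, -10.
So there are 2 positive, 1 negative pivots.
H is indefinite, so the origin is a saddle point.

saddle point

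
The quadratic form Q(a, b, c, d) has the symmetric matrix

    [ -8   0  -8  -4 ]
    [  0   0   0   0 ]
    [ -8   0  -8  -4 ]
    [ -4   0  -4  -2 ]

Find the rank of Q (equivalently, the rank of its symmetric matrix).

Symmetric row and column elimination reduces A to a congruent diagonal form with pivots -8, 0, 0, 0.
That gives 1 negative, 3 zero pivots.
The rank is the number of nonzero pivots: 1.

1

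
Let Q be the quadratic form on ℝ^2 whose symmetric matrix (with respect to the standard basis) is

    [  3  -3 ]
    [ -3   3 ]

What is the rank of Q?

1

Row-reducing A symmetrically gives the diagonal entries 3, 0.
Counting signs: 1 positive, 1 zero.
The rank is the number of nonzero pivots: 1.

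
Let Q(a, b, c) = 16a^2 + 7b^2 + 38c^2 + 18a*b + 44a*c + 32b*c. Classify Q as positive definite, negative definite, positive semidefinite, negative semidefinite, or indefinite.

The associated matrix is A = [[16, 9, 22], [9, 7, 16], [22, 16, 38]].
Applying the same elementary operations to the rows and columns of A produces a congruent diagonal matrix with entries 16, 31/16, 30/31.
So there are 3 positive pivots.
Hence Q is positive definite.

positive definite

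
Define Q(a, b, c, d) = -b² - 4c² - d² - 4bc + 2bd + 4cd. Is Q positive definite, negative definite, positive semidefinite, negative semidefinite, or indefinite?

The associated matrix is A = [[0, 0, 0, 0], [0, -1, -2, 1], [0, -2, -4, 2], [0, 1, 2, -1]].
Row-reducing A symmetrically gives the diagonal entries 0, -1, 0, 0.
Counting signs: 1 negative, 3 zero.
Hence Q is negative semidefinite.

negative semidefinite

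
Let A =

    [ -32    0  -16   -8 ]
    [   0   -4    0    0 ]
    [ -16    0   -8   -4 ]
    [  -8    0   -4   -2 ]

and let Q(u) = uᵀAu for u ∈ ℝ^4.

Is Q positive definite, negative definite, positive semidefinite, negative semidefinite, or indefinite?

negative semidefinite

Congruent diagonalization of A (simultaneous row and column reduction) yields pivots -32, -4, 0, 0.
Counting signs: 2 negative, 2 zero.
Hence Q is negative semidefinite.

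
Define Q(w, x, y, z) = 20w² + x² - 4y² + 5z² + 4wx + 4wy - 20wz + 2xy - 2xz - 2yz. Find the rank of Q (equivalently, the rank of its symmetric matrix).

3

The symmetric matrix is A = [[20, 2, 2, -10], [2, 1, 1, -1], [2, 1, -4, -1], [-10, -1, -1, 5]].
Applying the same elementary operations to the rows and columns of A produces a congruent diagonal matrix with entries 20, 4/5, -5, 0.
That gives 2 positive, 1 negative, 1 zero pivots.
The rank is the number of nonzero pivots: 3.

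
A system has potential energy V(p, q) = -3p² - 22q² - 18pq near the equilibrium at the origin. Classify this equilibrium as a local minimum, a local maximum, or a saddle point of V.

saddle point

The Hessian at the origin is H = [[-6, -18], [-18, -44]].
det H = -6·-44 − (-18)² = -60 < 0, so H is indefinite.
Therefore the origin is a saddle point.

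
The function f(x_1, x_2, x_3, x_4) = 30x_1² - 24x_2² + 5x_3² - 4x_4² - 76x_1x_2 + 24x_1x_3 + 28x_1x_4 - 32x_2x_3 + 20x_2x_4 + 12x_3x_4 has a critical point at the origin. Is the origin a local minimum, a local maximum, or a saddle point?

The Hessian at the origin is H = [[60, -76, 24, 28], [-76, -48, -32, 20], [24, -32, 10, 12], [28, 20, 12, -8]].
An LDLᵀ factorisation of H has diagonal entries 60, -2164/15, 226/541, 20/113.
Counting signs: 3 positive, 1 negative.
H is indefinite, so the origin is a saddle point.

saddle point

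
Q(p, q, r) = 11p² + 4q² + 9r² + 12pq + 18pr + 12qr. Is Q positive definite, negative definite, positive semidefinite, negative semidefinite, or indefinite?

The associated matrix is A = [[11, 6, 9], [6, 4, 6], [9, 6, 9]].
Congruent diagonalization of A (simultaneous row and column reduction) yields pivots 11, 8/11, 0.
Counting signs: 2 positive, 1 zero.
Hence Q is positive semidefinite.

positive semidefinite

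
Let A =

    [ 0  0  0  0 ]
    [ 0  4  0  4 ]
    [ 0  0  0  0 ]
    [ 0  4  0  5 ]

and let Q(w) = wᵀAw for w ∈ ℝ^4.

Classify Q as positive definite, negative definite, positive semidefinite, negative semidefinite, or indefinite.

positive semidefinite

Congruent diagonalization of A (simultaneous row and column reduction) yields pivots 0, 4, 0, 1.
So there are 2 positive, 2 zero pivots.
Hence Q is positive semidefinite.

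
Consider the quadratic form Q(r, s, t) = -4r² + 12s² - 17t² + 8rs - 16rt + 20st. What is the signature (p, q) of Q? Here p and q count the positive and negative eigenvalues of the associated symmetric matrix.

The associated matrix is A = [[-4, 4, -8], [4, 12, 10], [-8, 10, -17]].
Symmetric row and column elimination reduces A to a congruent diagonal form with pivots -4, 16, -5/4.
Counting signs: 1 positive, 2 negative.

(1, 2)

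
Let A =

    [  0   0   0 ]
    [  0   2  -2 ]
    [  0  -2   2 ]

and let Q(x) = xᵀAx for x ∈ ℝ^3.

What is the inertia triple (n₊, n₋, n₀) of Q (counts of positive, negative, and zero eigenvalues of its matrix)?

(1, 0, 2)

Congruent diagonalization of A (simultaneous row and column reduction) yields pivots 0, 2, 0.
So there are 1 positive, 2 zero pivots.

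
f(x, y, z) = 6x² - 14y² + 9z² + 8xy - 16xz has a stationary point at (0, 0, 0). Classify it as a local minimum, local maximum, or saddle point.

The Hessian at the origin is H = [[12, 8, -16], [8, -28, 0], [-16, 0, 18]].
Applying the same elementary operations to the rows and columns of H produces a congruent diagonal matrix with entries 12, -100/3, 2/25.
So there are 2 positive, 1 negative pivots.
H is indefinite, so the origin is a saddle point.

saddle point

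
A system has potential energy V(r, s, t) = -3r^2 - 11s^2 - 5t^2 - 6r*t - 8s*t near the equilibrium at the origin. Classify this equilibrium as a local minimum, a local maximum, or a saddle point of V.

The Hessian at the origin is H = [[-6, 0, -6], [0, -22, -8], [-6, -8, -10]].
Congruent diagonalization of H (simultaneous row and column reduction) yields pivots -6, -22, -12/11.
That gives 3 negative pivots.
H is negative definite, so the origin is a strict local maximum.

local maximum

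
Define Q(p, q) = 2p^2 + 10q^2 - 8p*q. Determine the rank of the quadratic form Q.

2

The associated matrix is A = [[2, -4], [-4, 10]].
An LDLᵀ factorisation of A has diagonal entries 2, 2.
Counting signs: 2 positive.
The rank is the number of nonzero pivots: 2.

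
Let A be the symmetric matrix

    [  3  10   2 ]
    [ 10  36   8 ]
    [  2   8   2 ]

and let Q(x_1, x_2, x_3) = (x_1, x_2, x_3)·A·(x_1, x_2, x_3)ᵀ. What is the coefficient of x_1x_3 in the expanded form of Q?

4

The coefficient of x_1x_3 is A[1,3] + A[3,1] = 2·2 = 4.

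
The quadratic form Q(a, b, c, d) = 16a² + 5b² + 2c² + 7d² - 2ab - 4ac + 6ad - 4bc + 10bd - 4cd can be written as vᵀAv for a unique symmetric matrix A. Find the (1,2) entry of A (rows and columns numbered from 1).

-1

The coefficient of a·b in Q is -2. For a symmetric A this equals A[1,2] + A[2,1] = 2·A[1,2].
So A[1,2] = -2/2 = -1.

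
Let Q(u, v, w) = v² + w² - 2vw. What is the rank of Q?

Write A = [[0, 0, 0], [0, 1, -1], [0, -1, 1]].
Applying the same elementary operations to the rows and columns of A produces a congruent diagonal matrix with entries 0, 1, 0.
So there are 1 positive, 2 zero pivots.
The rank is the number of nonzero pivots: 1.

1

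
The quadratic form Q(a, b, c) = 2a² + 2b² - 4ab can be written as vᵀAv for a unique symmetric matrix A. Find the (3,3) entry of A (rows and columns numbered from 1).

0

The coefficient of c² in Q is 0, and that is exactly A[3,3].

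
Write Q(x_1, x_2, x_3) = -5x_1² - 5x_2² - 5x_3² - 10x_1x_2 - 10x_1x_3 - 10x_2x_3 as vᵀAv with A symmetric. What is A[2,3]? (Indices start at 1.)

-5

The coefficient of x_2·x_3 in Q is -10. For a symmetric A this equals A[2,3] + A[3,2] = 2·A[2,3].
So A[2,3] = -10/2 = -5.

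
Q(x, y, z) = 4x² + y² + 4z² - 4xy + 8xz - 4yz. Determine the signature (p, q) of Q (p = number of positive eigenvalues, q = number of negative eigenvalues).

Write A = [[4, -2, 4], [-2, 1, -2], [4, -2, 4]].
Congruent diagonalization of A (simultaneous row and column reduction) yields pivots 4, 0, 0.
That gives 1 positive, 2 zero pivots.

(1, 0)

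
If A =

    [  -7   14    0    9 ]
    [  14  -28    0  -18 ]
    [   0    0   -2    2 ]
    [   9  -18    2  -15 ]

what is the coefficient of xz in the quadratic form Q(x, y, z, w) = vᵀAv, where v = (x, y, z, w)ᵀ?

0

The coefficient of xz is A[1,3] + A[3,1] = 2·0 = 0.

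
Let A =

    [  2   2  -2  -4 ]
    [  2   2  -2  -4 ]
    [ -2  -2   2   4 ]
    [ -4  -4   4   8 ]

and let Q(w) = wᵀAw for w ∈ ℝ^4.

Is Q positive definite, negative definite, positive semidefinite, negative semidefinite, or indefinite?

Congruent diagonalization of A (simultaneous row and column reduction) yields pivots 2, 0, 0, 0.
Counting signs: 1 positive, 3 zero.
Hence Q is positive semidefinite.

positive semidefinite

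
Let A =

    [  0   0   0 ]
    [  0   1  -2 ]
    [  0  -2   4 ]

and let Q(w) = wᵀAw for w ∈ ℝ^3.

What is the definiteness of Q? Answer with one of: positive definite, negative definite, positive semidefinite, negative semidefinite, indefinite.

positive semidefinite

Symmetric row and column elimination reduces A to a congruent diagonal form with pivots 0, 1, 0.
That gives 1 positive, 2 zero pivots.
Hence Q is positive semidefinite.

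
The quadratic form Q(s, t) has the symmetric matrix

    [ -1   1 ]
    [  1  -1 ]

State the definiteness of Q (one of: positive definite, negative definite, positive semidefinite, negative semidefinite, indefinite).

negative semidefinite

Applying the same elementary operations to the rows and columns of A produces a congruent diagonal matrix with entries -1, 0.
That gives 1 negative, 1 zero pivots.
Hence Q is negative semidefinite.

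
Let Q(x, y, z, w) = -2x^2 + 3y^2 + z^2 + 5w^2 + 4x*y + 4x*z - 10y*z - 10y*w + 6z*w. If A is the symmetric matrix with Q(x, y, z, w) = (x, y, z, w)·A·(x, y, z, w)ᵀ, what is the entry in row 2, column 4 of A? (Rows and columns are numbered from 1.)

The coefficient of y·w in Q is -10. For a symmetric A this equals A[2,4] + A[4,2] = 2·A[2,4].
So A[2,4] = -10/2 = -5.

-5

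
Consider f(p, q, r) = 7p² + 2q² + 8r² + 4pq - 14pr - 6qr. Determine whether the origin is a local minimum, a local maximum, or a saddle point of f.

local minimum

The Hessian at the origin is H = [[14, 4, -14], [4, 4, -6], [-14, -6, 16]].
Row-reducing H symmetrically gives the diagonal entries 14, 20/7, 3/5.
So there are 3 positive pivots.
H is positive definite, so the origin is a strict local minimum.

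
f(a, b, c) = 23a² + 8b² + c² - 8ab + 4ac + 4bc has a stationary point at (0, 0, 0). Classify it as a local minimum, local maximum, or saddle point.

The Hessian at the origin is H = [[46, -8, 4], [-8, 16, 4], [4, 4, 2]].
Applying the same elementary operations to the rows and columns of H produces a congruent diagonal matrix with entries 46, 336/23, 1/7.
Counting signs: 3 positive.
H is positive definite, so the origin is a strict local minimum.

local minimum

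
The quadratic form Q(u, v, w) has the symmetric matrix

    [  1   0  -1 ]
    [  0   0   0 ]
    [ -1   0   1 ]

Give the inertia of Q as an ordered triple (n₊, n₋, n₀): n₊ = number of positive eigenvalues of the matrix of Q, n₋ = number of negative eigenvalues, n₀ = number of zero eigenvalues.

Congruent diagonalization of A (simultaneous row and column reduction) yields pivots 1, 0, 0.
So there are 1 positive, 2 zero pivots.

(1, 0, 2)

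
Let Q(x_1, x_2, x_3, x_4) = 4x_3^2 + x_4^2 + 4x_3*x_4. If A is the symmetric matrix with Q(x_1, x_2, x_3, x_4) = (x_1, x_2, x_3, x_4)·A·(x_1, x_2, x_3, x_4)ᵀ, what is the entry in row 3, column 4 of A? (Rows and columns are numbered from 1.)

2

The coefficient of x_3·x_4 in Q is 4. For a symmetric A this equals A[3,4] + A[4,3] = 2·A[3,4].
So A[3,4] = 4/2 = 2.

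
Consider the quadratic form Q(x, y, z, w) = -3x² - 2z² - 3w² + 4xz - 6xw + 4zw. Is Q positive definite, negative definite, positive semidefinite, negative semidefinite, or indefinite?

Write A = [[-3, 0, 2, -3], [0, 0, 0, 0], [2, 0, -2, 2], [-3, 0, 2, -3]].
Symmetric row and column elimination reduces A to a congruent diagonal form with pivots -3, 0, -2/3, 0.
So there are 2 negative, 2 zero pivots.
Hence Q is negative semidefinite.

negative semidefinite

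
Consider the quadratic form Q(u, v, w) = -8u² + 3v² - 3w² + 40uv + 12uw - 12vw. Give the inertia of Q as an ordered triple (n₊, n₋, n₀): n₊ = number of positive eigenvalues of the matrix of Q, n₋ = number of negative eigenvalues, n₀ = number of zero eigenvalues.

(1, 2, 0)

The associated matrix is A = [[-8, 20, 6], [20, 3, -6], [6, -6, -3]].
Congruent diagonalization of A (simultaneous row and column reduction) yields pivots -8, 53, -3/106.
So there are 1 positive, 2 negative pivots.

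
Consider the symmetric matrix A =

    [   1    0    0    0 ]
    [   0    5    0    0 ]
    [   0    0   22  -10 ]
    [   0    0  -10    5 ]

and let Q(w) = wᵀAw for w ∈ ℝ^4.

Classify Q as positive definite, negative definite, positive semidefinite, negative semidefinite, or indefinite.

Applying the same elementary operations to the rows and columns of A produces a congruent diagonal matrix with entries 1, 5, 22, 5/11.
So there are 4 positive pivots.
Hence Q is positive definite.

positive definite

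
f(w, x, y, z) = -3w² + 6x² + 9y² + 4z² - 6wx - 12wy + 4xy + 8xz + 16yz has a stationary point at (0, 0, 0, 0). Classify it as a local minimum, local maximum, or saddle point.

The Hessian at the origin is H = [[-6, -6, -12, 0], [-6, 12, 4, 8], [-12, 4, 18, 16], [0, 8, 16, 8]].
Applying the same elementary operations to the rows and columns of H produces a congruent diagonal matrix with entries -6, 18, 250/9, 8/5.
That gives 3 positive, 1 negative pivots.
H is indefinite, so the origin is a saddle point.

saddle point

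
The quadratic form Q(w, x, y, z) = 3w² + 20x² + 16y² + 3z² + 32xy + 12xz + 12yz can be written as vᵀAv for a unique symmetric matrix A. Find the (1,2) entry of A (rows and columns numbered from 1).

The coefficient of w·x in Q is 0. For a symmetric A this equals A[1,2] + A[2,1] = 2·A[1,2].
So A[1,2] = 0/2 = 0.

0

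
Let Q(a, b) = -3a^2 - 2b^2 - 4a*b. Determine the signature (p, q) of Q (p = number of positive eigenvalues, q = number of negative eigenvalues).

Write A = [[-3, -2], [-2, -2]].
Row-reducing A symmetrically gives the diagonal entries -3, -2/3.
So there are 2 negative pivots.

(0, 2)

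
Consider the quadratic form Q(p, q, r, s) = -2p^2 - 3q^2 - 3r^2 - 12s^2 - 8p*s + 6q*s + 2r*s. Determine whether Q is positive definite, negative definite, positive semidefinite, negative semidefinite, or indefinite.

negative definite

The symmetric matrix of Q is A = [[-2, 0, 0, -4], [0, -3, 0, 3], [0, 0, -3, 1], [-4, 3, 1, -12]].
Leading principal minors: Δ_1 = -2, Δ_2 = 6, Δ_3 = -18, Δ_4 = 12.
The signs alternate starting with Δ_1 < 0, so by Sylvester's criterion Q is negative definite.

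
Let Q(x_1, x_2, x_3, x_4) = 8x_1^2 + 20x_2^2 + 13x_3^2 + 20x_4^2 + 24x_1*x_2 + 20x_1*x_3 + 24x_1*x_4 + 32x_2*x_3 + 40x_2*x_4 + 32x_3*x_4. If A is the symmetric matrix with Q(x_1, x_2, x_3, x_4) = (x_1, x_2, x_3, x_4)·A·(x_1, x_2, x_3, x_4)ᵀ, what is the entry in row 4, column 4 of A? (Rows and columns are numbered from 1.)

20

The coefficient of x_4^2 in Q is 20, and that is exactly A[4,4].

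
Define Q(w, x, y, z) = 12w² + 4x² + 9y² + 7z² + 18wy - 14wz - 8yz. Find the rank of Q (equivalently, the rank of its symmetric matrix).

4

The symmetric matrix is A = [[12, 0, 9, -7], [0, 4, 0, 0], [9, 0, 9, -4], [-7, 0, -4, 7]].
Congruent diagonalization of A (simultaneous row and column reduction) yields pivots 12, 4, 9/4, 20/9.
That gives 4 positive pivots.
The rank is the number of nonzero pivots: 4.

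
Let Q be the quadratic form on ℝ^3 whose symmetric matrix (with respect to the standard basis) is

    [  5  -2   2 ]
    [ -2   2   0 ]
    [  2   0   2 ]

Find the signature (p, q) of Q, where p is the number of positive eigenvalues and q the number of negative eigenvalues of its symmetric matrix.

Congruent diagonalization of A (simultaneous row and column reduction) yields pivots 5, 6/5, 2/3.
That gives 3 positive pivots.

(3, 0)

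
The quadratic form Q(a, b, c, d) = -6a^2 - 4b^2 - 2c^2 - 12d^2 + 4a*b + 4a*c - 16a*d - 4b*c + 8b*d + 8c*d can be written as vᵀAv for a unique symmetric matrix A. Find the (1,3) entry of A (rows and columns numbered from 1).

The coefficient of a·c in Q is 4. For a symmetric A this equals A[1,3] + A[3,1] = 2·A[1,3].
So A[1,3] = 4/2 = 2.

2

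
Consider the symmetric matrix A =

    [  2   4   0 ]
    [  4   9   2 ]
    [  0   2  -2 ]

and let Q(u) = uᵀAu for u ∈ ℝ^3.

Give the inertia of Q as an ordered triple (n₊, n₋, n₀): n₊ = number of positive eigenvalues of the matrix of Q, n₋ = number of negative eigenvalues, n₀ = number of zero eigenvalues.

(2, 1, 0)

An LDLᵀ factorisation of A has diagonal entries 2, 1, -6.
So there are 2 positive, 1 negative pivots.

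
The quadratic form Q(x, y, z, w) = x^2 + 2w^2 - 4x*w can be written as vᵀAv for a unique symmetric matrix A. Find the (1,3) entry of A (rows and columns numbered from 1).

The coefficient of x·z in Q is 0. For a symmetric A this equals A[1,3] + A[3,1] = 2·A[1,3].
So A[1,3] = 0/2 = 0.

0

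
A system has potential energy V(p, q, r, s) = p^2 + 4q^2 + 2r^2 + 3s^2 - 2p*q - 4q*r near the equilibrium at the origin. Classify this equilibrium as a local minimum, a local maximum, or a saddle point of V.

The Hessian at the origin is H = [[2, -2, 0, 0], [-2, 8, -4, 0], [0, -4, 4, 0], [0, 0, 0, 6]].
Symmetric row and column elimination reduces H to a congruent diagonal form with pivots 2, 6, 4/3, 6.
That gives 4 positive pivots.
H is positive definite, so the origin is a strict local minimum.

local minimum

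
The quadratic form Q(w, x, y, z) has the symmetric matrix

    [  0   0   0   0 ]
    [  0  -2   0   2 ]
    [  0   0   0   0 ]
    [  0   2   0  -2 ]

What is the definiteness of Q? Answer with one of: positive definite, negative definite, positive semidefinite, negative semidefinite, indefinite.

negative semidefinite

Symmetric row and column elimination reduces A to a congruent diagonal form with pivots 0, -2, 0, 0.
So there are 1 negative, 3 zero pivots.
Hence Q is negative semidefinite.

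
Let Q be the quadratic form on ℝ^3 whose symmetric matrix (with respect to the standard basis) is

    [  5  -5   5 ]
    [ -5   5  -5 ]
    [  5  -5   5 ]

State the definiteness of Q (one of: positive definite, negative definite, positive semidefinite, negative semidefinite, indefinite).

positive semidefinite

Congruent diagonalization of A (simultaneous row and column reduction) yields pivots 5, 0, 0.
That gives 1 positive, 2 zero pivots.
Hence Q is positive semidefinite.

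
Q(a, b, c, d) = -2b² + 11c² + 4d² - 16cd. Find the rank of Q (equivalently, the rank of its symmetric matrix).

Write A = [[0, 0, 0, 0], [0, -2, 0, 0], [0, 0, 11, -8], [0, 0, -8, 4]].
Applying the same elementary operations to the rows and columns of A produces a congruent diagonal matrix with entries 0, -2, 11, -20/11.
So there are 1 positive, 2 negative, 1 zero pivots.
The rank is the number of nonzero pivots: 3.

3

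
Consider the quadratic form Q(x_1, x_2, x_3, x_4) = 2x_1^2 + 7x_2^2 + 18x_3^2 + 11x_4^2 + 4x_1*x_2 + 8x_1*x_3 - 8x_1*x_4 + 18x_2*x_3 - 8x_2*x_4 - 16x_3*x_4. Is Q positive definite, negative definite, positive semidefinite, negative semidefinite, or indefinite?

positive definite

The symmetric matrix is A = [[2, 2, 4, -4], [2, 7, 9, -4], [4, 9, 18, -8], [-4, -4, -8, 11]].
Symmetric row and column elimination reduces A to a congruent diagonal form with pivots 2, 5, 5, 3.
That gives 4 positive pivots.
Hence Q is positive definite.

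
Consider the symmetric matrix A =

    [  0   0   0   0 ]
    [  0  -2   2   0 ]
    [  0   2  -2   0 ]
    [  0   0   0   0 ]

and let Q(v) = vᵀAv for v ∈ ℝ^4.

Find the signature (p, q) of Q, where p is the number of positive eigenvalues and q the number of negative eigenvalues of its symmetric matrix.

Congruent diagonalization of A (simultaneous row and column reduction) yields pivots 0, -2, 0, 0.
Counting signs: 1 negative, 3 zero.

(0, 1)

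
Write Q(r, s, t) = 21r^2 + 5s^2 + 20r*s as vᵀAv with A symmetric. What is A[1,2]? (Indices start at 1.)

The coefficient of r·s in Q is 20. For a symmetric A this equals A[1,2] + A[2,1] = 2·A[1,2].
So A[1,2] = 20/2 = 10.

10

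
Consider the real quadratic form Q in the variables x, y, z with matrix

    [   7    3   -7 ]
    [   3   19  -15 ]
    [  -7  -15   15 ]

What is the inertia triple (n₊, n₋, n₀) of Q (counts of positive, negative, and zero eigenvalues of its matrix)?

Applying the same elementary operations to the rows and columns of A produces a congruent diagonal matrix with entries 7, 124/7, -4/31.
Counting signs: 2 positive, 1 negative.

(2, 1, 0)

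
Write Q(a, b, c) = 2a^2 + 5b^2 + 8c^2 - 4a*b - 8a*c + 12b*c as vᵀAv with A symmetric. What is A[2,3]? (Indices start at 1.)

6

The coefficient of b·c in Q is 12. For a symmetric A this equals A[2,3] + A[3,2] = 2·A[2,3].
So A[2,3] = 12/2 = 6.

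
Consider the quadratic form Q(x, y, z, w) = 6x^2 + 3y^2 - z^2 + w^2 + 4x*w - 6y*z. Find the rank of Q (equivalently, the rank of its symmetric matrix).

The symmetric matrix is A = [[6, 0, 0, 2], [0, 3, -3, 0], [0, -3, -1, 0], [2, 0, 0, 1]].
Row-reducing A symmetrically gives the diagonal entries 6, 3, -4, 1/3.
So there are 3 positive, 1 negative pivots.
The rank is the number of nonzero pivots: 4.

4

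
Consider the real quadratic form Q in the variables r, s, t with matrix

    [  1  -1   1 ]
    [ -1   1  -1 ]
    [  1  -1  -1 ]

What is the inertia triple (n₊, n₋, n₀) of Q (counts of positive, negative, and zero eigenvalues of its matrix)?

Applying the same elementary operations to the rows and columns of A produces a congruent diagonal matrix with entries 1, 0, -2.
So there are 1 positive, 1 negative, 1 zero pivots.

(1, 1, 1)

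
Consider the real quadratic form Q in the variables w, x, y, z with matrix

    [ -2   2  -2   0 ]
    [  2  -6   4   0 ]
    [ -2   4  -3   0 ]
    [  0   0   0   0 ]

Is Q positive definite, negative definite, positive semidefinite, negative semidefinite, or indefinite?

negative semidefinite

Symmetric row and column elimination reduces A to a congruent diagonal form with pivots -2, -4, 0, 0.
That gives 2 negative, 2 zero pivots.
Hence Q is negative semidefinite.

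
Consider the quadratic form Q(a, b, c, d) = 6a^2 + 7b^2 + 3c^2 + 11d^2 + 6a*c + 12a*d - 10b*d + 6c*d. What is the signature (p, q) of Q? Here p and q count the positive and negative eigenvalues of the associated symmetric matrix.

(4, 0)

The associated matrix is A = [[6, 0, 3, 6], [0, 7, 0, -5], [3, 0, 3, 3], [6, -5, 3, 11]].
An LDLᵀ factorisation of A has diagonal entries 6, 7, 3/2, 10/7.
So there are 4 positive pivots.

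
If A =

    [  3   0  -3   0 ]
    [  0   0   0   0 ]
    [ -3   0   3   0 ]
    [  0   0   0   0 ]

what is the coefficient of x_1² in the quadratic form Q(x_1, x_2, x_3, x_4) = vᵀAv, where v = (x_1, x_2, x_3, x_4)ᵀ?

3

The coefficient of x_1² is the diagonal entry A[1,1] = 3.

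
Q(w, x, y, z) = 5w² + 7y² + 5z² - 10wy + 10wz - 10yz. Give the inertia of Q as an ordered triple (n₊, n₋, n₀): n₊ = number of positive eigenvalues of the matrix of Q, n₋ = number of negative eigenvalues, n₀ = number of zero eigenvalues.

Write A = [[5, 0, -5, 5], [0, 0, 0, 0], [-5, 0, 7, -5], [5, 0, -5, 5]].
Applying the same elementary operations to the rows and columns of A produces a congruent diagonal matrix with entries 5, 0, 2, 0.
So there are 2 positive, 2 zero pivots.

(2, 0, 2)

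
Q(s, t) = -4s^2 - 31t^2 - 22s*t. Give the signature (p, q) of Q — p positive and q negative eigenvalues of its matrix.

The symmetric matrix is A = [[-4, -11], [-11, -31]].
Congruent diagonalization of A (simultaneous row and column reduction) yields pivots -4, -3/4.
Counting signs: 2 negative.

(0, 2)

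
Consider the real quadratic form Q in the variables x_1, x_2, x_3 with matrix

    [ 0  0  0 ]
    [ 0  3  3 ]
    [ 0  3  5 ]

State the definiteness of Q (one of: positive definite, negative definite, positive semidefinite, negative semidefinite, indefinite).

positive semidefinite

Applying the same elementary operations to the rows and columns of A produces a congruent diagonal matrix with entries 0, 3, 2.
Counting signs: 2 positive, 1 zero.
Hence Q is positive semidefinite.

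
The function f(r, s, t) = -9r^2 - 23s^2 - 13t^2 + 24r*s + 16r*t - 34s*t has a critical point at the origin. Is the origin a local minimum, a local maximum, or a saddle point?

The Hessian at the origin is H = [[-18, 24, 16], [24, -46, -34], [16, -34, -26]].
An LDLᵀ factorisation of H has diagonal entries -18, -14, -20/63.
So there are 3 negative pivots.
H is negative definite, so the origin is a strict local maximum.

local maximum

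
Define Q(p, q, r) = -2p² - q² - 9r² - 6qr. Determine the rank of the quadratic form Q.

The associated matrix is A = [[-2, 0, 0], [0, -1, -3], [0, -3, -9]].
Applying the same elementary operations to the rows and columns of A produces a congruent diagonal matrix with entries -2, -1, 0.
That gives 2 negative, 1 zero pivots.
The rank is the number of nonzero pivots: 2.

2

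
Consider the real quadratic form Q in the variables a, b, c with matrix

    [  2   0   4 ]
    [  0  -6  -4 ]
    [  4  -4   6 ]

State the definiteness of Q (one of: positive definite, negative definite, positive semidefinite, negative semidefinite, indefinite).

Congruent diagonalization of A (simultaneous row and column reduction) yields pivots 2, -6, 2/3.
Counting signs: 2 positive, 1 negative.
Hence Q is indefinite.

indefinite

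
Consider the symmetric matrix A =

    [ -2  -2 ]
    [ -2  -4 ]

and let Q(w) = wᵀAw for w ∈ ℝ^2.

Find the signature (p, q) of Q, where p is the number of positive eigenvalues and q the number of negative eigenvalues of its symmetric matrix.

Row-reducing A symmetrically gives the diagonal entries -2, -2.
So there are 2 negative pivots.

(0, 2)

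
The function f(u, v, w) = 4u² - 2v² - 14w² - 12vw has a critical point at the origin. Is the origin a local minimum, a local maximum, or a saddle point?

The Hessian at the origin is H = [[8, 0, 0], [0, -4, -12], [0, -12, -28]].
Applying the same elementary operations to the rows and columns of H produces a congruent diagonal matrix with entries 8, -4, 8.
Counting signs: 2 positive, 1 negative.
H is indefinite, so the origin is a saddle point.

saddle point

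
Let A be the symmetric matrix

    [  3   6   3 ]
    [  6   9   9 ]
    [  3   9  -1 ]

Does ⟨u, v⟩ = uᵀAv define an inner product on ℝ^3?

no

An LDLᵀ factorisation of A has diagonal entries 3, -3, -1.
So there are 1 positive, 2 negative pivots.
Hence Q is indefinite.
⟨·,·⟩ is an inner product exactly when A is positive definite.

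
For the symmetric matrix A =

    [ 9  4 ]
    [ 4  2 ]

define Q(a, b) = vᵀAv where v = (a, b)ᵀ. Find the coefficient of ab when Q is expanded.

The coefficient of ab is A[1,2] + A[2,1] = 2·4 = 8.

8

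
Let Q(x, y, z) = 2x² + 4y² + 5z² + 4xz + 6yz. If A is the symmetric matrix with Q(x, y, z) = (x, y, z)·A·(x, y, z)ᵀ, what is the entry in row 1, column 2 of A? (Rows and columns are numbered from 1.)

The coefficient of x·y in Q is 0. For a symmetric A this equals A[1,2] + A[2,1] = 2·A[1,2].
So A[1,2] = 0/2 = 0.

0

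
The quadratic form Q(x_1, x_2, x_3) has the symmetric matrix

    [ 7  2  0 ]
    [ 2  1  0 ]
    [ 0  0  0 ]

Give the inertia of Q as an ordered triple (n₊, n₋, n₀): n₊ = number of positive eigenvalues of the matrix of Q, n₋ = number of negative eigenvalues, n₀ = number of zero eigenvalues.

(2, 0, 1)

Row-reducing A symmetrically gives the diagonal entries 7, 3/7, 0.
That gives 2 positive, 1 zero pivots.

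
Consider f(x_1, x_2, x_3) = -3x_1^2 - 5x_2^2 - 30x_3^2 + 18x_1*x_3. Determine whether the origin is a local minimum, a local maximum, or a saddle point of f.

local maximum

The Hessian at the origin is H = [[-6, 0, 18], [0, -10, 0], [18, 0, -60]].
Applying the same elementary operations to the rows and columns of H produces a congruent diagonal matrix with entries -6, -10, -6.
Counting signs: 3 negative.
H is negative definite, so the origin is a strict local maximum.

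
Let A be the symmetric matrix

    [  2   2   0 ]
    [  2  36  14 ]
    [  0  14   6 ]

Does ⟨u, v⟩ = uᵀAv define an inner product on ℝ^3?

Row-reducing A symmetrically gives the diagonal entries 2, 34, 4/17.
That gives 3 positive pivots.
Hence Q is positive definite.
⟨·,·⟩ is an inner product exactly when A is positive definite.

yes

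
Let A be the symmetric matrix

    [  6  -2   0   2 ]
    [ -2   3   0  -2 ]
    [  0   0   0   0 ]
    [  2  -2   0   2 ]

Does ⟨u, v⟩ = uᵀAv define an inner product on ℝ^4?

Symmetric row and column elimination reduces A to a congruent diagonal form with pivots 6, 7/3, 0, 4/7.
So there are 3 positive, 1 zero pivots.
Hence Q is positive semidefinite.
⟨·,·⟩ is an inner product exactly when A is positive definite.

no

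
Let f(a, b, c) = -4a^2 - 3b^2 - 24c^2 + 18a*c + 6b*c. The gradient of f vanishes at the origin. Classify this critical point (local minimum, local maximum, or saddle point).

local maximum

The Hessian at the origin is H = [[-8, 0, 18], [0, -6, 6], [18, 6, -48]].
Congruent diagonalization of H (simultaneous row and column reduction) yields pivots -8, -6, -3/2.
Counting signs: 3 negative.
H is negative definite, so the origin is a strict local maximum.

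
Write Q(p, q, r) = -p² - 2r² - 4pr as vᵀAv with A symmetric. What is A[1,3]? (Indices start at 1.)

-2

The coefficient of p·r in Q is -4. For a symmetric A this equals A[1,3] + A[3,1] = 2·A[1,3].
So A[1,3] = -4/2 = -2.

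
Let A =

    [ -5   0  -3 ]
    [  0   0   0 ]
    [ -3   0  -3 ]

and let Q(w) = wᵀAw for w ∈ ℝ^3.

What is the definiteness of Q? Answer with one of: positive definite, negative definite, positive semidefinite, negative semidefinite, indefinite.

negative semidefinite

Congruent diagonalization of A (simultaneous row and column reduction) yields pivots -5, 0, -6/5.
So there are 2 negative, 1 zero pivots.
Hence Q is negative semidefinite.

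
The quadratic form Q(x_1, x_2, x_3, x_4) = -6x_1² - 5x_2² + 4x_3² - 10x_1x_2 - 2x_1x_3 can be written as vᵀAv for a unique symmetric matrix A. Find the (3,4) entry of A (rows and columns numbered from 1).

0

The coefficient of x_3·x_4 in Q is 0. For a symmetric A this equals A[3,4] + A[4,3] = 2·A[3,4].
So A[3,4] = 0/2 = 0.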